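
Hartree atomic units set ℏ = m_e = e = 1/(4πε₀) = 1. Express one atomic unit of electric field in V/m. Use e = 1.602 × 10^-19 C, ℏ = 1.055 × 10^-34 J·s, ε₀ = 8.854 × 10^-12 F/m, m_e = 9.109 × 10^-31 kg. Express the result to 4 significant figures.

The unique combination of the constants set to 1 with dimensions of electric field is E_au = E_h/(e a₀) = m_e²e⁵/((4πε₀)³ℏ⁴).
E_h = 4.354 × 10^-18 J
a₀ = 5.297 × 10^-11 m
E_h/(e·a₀) = 5.131 × 10^11 V/m

5.131 × 10^11 V/m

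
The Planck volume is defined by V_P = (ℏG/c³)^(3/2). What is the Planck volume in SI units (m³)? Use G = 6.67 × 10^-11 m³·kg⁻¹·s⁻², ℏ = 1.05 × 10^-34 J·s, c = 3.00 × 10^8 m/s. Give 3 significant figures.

4.18 × 10^-105 m³

V_P = (ℏG/c³)^(3/2)
  = √(1.75 × 10^-209)
  = 4.18 × 10^-105 m³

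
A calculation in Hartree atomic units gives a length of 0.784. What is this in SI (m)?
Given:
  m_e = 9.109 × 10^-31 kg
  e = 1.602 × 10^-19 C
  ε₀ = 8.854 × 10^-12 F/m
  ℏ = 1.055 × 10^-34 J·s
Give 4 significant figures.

4.153 × 10^-11 m

One Bohr radius: a₀ = 4πε₀ℏ²/(m_e e²) = 5.297 × 10^-11 m.
0.784 × 5.297 × 10^-11 m = 4.153 × 10^-11 m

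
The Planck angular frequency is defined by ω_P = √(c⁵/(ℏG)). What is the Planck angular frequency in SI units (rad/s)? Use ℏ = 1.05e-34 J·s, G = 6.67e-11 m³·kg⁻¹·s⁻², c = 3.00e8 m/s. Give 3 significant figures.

1.86e43 rad/s

ω_P = √(c⁵/(ℏG))
  = √(3.47e86)
  = 1.86e43 rad/s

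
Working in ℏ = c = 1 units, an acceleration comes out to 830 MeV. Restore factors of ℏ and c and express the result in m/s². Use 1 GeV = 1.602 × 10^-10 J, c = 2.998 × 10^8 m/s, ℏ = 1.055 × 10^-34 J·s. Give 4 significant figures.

Acceleration is [L]/[T]² = c·[E]/ℏ.
1 GeV → c/ℏ × (1 GeV in J) = 4.552 × 10^32 m/s².
Convert the energy scale: 830 MeV = 0.830 GeV.
Result: 0.830 × 4.552 × 10^32 = 3.779 × 10^32 m/s².

3.779 × 10^32 m/s²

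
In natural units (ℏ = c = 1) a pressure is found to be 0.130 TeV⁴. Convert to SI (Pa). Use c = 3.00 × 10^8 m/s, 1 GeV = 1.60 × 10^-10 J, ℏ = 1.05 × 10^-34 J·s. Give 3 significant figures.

2.73 × 10^48 Pa

Pressure is [E]/[L]³ = [E]⁴/(ℏc)³.
1 GeV⁴ → 1/(ℏc)³ × (1 GeV in J)⁴ = 2.10 × 10^37 Pa.
Convert the energy scale: 0.130 TeV⁴ = 1.30 × 10^11 GeV⁴.
Result: 1.30 × 10^11 × 2.10 × 10^37 = 2.73 × 10^48 Pa.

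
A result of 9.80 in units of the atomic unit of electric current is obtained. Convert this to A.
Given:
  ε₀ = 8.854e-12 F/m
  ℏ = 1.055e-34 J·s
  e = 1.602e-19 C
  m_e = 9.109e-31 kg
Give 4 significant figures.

0.06480 A

One atomic unit of electric current: I_au = e E_h/ℏ = m_e e⁵/((4πε₀)²ℏ³) = 6.612e-3 A.
9.80 × 6.612e-3 A = 0.06480 A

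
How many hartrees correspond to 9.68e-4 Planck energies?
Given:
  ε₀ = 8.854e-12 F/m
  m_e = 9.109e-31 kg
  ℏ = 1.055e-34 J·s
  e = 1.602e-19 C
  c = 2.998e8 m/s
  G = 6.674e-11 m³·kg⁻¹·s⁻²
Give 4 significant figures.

Planck energy: E_P = √(ℏc⁵/G) = 1.957e9 J
hartree: E_h = m_e e⁴/(4πε₀ℏ)² = 4.354e-18 J
9.68e-4 × 1.957e9 / 4.354e-18 = 4.350e23

4.350e23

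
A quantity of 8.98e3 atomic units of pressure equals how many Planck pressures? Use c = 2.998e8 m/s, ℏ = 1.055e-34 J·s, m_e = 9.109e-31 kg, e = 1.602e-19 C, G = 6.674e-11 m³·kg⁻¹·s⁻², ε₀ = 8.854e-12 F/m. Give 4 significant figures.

5.678e-97

atomic unit of pressure: P_au = E_h/a₀³ = m_e⁴e¹⁰/((4πε₀)⁵ℏ⁸) = 2.929e13 Pa
Planck pressure: p_P = c⁷/(ℏG²) = 4.632e113 Pa
8.98e3 × 2.929e13 / 4.632e113 = 5.678e-97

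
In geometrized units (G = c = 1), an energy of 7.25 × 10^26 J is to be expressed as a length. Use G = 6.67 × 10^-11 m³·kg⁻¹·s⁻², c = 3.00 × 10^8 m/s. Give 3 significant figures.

Energy → length via G/c⁴.
7.25 × 10^26 J × (G/c⁴) = 5.97 × 10^-18 m

5.97 × 10^-18 m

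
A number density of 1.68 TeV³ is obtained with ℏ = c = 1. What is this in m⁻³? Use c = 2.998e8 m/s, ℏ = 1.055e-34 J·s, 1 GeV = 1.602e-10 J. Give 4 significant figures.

Number density is [L]⁻³ = [E]³/(ℏc)³.
1 GeV³ → 1/(ℏc)³ × (1 GeV in J)³ = 1.299e47 m⁻³.
Convert the energy scale: 1.68 TeV³ = 1.68e9 GeV³.
Result: 1.68e9 × 1.299e47 = 2.183e56 m⁻³.

2.183e56 m⁻³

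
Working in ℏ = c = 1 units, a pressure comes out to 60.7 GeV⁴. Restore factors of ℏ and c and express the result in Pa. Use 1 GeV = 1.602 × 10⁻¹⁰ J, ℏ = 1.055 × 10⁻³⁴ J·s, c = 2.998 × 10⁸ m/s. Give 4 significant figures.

1.264 × 10³⁹ Pa

Pressure is [E]/[L]³ = [E]⁴/(ℏc)³.
1 GeV⁴ → 1/(ℏc)³ × (1 GeV in J)⁴ = 2.082 × 10³⁷ Pa.
Result: 60.7 × 2.082 × 10³⁷ = 1.264 × 10³⁹ Pa.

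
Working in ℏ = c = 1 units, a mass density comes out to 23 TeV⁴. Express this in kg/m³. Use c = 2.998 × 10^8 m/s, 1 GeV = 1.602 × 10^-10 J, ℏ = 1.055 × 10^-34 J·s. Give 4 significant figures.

Mass density is [E]/(c²[L]³) = [E]⁴/(ℏ³c⁵).
1 GeV⁴ → 1/(ℏ³c⁵) × (1 GeV in J)⁴ = 2.316 × 10^20 kg/m³.
Convert the energy scale: 23 TeV⁴ = 2.30 × 10^13 GeV⁴.
Result: 2.30 × 10^13 × 2.316 × 10^20 = 5.327 × 10^33 kg/m³.

5.327 × 10^33 kg/m³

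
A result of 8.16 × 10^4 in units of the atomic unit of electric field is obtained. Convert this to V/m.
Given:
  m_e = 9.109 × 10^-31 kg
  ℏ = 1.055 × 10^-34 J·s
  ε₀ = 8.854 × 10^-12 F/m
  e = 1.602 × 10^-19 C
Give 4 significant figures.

One atomic unit of electric field: E_au = E_h/(e a₀) = m_e²e⁵/((4πε₀)³ℏ⁴) = 5.131 × 10^11 V/m.
8.16 × 10^4 × 5.131 × 10^11 V/m = 4.187 × 10^16 V/m

4.187 × 10^16 V/m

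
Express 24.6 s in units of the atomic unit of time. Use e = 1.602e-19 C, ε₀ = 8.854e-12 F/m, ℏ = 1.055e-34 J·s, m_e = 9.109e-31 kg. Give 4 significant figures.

1.015e18

atomic unit of time: τ_au = (4πε₀)²ℏ³/(m_e e⁴) = 2.423e-17 s.
24.6 / 2.423e-17 = 1.015e18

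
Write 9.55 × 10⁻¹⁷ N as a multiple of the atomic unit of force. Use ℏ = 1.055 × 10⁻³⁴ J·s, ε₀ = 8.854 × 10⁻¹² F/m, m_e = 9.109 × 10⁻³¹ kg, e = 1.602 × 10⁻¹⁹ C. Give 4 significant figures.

atomic unit of force: F_au = E_h/a₀ = m_e²e⁶/((4πε₀)³ℏ⁴) = 8.220 × 10⁻⁸ N.
9.55 × 10⁻¹⁷ / 8.220 × 10⁻⁸ = 1.162 × 10⁻⁹

1.162 × 10⁻⁹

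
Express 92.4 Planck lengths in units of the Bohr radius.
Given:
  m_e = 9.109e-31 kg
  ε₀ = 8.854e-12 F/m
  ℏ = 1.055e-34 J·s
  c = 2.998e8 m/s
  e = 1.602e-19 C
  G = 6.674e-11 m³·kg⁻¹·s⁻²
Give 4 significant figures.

Planck length: ℓ_P = √(ℏG/c³) = 1.616e-35 m
Bohr radius: a₀ = 4πε₀ℏ²/(m_e e²) = 5.297e-11 m
92.4 × 1.616e-35 / 5.297e-11 = 2.820e-23

2.820e-23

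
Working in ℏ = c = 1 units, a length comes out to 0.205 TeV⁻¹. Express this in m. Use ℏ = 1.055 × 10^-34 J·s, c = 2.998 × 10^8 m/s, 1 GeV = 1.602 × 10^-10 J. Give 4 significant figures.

A length is [E]⁻¹ in ℏ=c=1; restore one factor of ℏc.
1 GeV⁻¹ → ℏc × (1 GeV in J)⁻¹ = 1.974 × 10^-16 m.
Convert the energy scale: 0.205 TeV⁻¹ = 2.05 × 10^-4 GeV⁻¹.
Result: 2.05 × 10^-4 × 1.974 × 10^-16 = 4.047 × 10^-20 m.

4.047 × 10^-20 m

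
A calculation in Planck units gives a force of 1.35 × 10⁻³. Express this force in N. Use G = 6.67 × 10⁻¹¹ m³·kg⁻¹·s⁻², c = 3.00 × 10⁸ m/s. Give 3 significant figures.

1.64 × 10⁴¹ N

One Planck force: F_P = c⁴/G = 1.21 × 10⁴⁴ N.
1.35 × 10⁻³ × 1.21 × 10⁴⁴ N = 1.64 × 10⁴¹ N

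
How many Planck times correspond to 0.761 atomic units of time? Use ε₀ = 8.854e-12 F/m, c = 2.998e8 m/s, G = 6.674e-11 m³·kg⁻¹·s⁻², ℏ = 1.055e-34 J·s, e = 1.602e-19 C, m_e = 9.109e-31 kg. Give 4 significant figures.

atomic unit of time: τ_au = (4πε₀)²ℏ³/(m_e e⁴) = 2.423e-17 s
Planck time: t_P = √(ℏG/c⁵) = 5.392e-44 s
0.761 × 2.423e-17 / 5.392e-44 = 3.420e26

3.420e26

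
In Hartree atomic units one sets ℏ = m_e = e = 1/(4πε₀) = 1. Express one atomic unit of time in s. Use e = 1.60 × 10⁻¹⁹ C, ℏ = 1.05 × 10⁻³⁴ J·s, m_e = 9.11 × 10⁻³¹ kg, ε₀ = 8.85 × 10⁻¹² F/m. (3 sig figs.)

τ_au = (4πε₀)²ℏ³/(m_e e⁴)
E_h = 4.38 × 10⁻¹⁸ J
ℏ/E_h = 2.40 × 10⁻¹⁷ s

2.40 × 10⁻¹⁷ s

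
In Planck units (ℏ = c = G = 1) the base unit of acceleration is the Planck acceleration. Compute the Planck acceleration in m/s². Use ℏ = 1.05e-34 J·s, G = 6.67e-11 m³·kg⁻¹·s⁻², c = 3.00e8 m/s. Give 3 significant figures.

5.59e51 m/s²

a_P = √(c⁷/(ℏG))
  = √(3.12e103)
  = 5.59e51 m/s²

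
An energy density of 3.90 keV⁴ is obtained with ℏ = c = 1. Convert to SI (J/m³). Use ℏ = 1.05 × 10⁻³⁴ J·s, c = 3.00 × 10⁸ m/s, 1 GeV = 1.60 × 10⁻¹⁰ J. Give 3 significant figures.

8.18 × 10¹³ J/m³

[E]/[L]³ = [E]⁴/(ℏc)³; restore (ℏc)⁻³.
1 GeV⁴ → 1/(ℏc)³ × (1 GeV in J)⁴ = 2.10 × 10³⁷ J/m³.
Convert the energy scale: 3.90 keV⁴ = 3.90 × 10⁻²⁴ GeV⁴.
Result: 3.90 × 10⁻²⁴ × 2.10 × 10³⁷ = 8.18 × 10¹³ J/m³.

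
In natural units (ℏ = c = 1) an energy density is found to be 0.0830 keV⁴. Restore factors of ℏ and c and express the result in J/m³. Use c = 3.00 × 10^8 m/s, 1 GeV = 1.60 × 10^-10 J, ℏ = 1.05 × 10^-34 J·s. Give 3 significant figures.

1.74 × 10^12 J/m³

[E]/[L]³ = [E]⁴/(ℏc)³; restore (ℏc)⁻³.
1 GeV⁴ → 1/(ℏc)³ × (1 GeV in J)⁴ = 2.10 × 10^37 J/m³.
Convert the energy scale: 0.0830 keV⁴ = 8.30 × 10^-26 GeV⁴.
Result: 8.30 × 10^-26 × 2.10 × 10^37 = 1.74 × 10^12 J/m³.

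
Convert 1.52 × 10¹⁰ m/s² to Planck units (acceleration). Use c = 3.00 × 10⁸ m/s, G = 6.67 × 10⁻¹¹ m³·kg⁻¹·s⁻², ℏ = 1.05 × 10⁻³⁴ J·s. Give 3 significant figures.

2.72 × 10⁻⁴²

Planck acceleration: a_P = √(c⁷/(ℏG)) = 5.59 × 10⁵¹ m/s².
1.52 × 10¹⁰ / 5.59 × 10⁵¹ = 2.72 × 10⁻⁴²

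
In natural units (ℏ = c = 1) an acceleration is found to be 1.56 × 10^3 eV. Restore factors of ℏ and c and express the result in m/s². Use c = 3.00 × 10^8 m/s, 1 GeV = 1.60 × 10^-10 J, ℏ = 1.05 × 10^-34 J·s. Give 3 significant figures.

7.13 × 10^26 m/s²

Acceleration is [L]/[T]² = c·[E]/ℏ.
1 GeV → c/ℏ × (1 GeV in J) = 4.57 × 10^32 m/s².
Convert the energy scale: 1.56 × 10^3 eV = 1.56 × 10^-6 GeV.
Result: 1.56 × 10^-6 × 4.57 × 10^32 = 7.13 × 10^26 m/s².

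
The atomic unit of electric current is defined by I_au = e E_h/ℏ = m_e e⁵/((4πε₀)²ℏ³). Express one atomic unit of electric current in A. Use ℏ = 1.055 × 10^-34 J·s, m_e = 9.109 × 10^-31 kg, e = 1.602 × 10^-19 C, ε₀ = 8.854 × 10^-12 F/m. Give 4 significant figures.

6.612 × 10^-3 A

I_au = e E_h/ℏ = m_e e⁵/((4πε₀)²ℏ³)
E_h = 4.354 × 10^-18 J
e·E_h/ℏ = 6.612 × 10^-3 A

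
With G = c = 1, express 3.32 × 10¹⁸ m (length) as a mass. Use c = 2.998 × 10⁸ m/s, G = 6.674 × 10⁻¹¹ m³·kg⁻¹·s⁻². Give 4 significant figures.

Length → mass via c²/G.
3.32 × 10¹⁸ m × (c²/G) = 4.471 × 10⁴⁵ kg

4.471 × 10⁴⁵ kg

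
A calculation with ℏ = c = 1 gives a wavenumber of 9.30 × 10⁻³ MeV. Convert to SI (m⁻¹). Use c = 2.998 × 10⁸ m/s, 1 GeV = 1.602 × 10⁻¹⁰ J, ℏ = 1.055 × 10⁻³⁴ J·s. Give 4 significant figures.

Inverse length is [E]/(ℏc).
1 GeV → 1/(ℏc) × (1 GeV in J) = 5.065 × 10¹⁵ m⁻¹.
Convert the energy scale: 9.30 × 10⁻³ MeV = 9.30 × 10⁻⁶ GeV.
Result: 9.30 × 10⁻⁶ × 5.065 × 10¹⁵ = 4.710 × 10¹⁰ m⁻¹.

4.710 × 10¹⁰ m⁻¹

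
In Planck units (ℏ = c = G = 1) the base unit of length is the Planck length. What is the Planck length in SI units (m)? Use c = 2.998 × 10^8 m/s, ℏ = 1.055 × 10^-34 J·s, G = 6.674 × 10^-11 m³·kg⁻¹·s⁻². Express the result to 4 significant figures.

1.616 × 10^-35 m

ℓ_P = √(ℏG/c³)
  = √(2.613 × 10^-70)
  = 1.616 × 10^-35 m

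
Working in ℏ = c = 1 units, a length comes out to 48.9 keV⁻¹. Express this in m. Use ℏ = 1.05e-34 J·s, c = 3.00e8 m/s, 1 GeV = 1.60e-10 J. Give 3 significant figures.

A length is [E]⁻¹ in ℏ=c=1; restore one factor of ℏc.
1 GeV⁻¹ → ℏc × (1 GeV in J)⁻¹ = 1.97e-16 m.
Convert the energy scale: 48.9 keV⁻¹ = 4.89e7 GeV⁻¹.
Result: 4.89e7 × 1.97e-16 = 9.63e-9 m.

9.63e-9 m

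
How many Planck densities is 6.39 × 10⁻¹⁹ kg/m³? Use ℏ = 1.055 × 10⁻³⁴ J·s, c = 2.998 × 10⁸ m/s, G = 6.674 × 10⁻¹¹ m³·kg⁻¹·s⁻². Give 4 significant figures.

1.240 × 10⁻¹¹⁵

Planck density: ρ_P = c⁵/(ℏG²) = 5.154 × 10⁹⁶ kg/m³.
6.39 × 10⁻¹⁹ / 5.154 × 10⁹⁶ = 1.240 × 10⁻¹¹⁵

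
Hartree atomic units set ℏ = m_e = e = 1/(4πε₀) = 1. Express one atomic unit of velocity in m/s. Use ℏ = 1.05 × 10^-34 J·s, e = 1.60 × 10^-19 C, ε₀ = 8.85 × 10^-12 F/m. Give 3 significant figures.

Dimensional analysis gives v_au = e²/(4πε₀ℏ).
  = 2.56 × 10^-38 / 1.17 × 10^-44
  = 2.19 × 10^6 m/s

2.19 × 10^6 m/s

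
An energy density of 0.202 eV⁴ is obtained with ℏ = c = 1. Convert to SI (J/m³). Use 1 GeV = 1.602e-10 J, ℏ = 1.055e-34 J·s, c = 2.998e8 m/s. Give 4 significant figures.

[E]/[L]³ = [E]⁴/(ℏc)³; restore (ℏc)⁻³.
1 GeV⁴ → 1/(ℏc)³ × (1 GeV in J)⁴ = 2.082e37 J/m³.
Convert the energy scale: 0.202 eV⁴ = 2.02e-37 GeV⁴.
Result: 2.02e-37 × 2.082e37 = 4.205 J/m³.

4.205 J/m³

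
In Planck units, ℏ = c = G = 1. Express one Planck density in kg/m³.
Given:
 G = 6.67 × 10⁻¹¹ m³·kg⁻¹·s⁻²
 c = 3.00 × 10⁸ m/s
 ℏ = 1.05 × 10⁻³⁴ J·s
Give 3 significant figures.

5.20 × 10⁹⁶ kg/m³

The unique combination of the constants set to 1 with dimensions of density is ρ_P = c⁵/(ℏG²).
  = 2.43 × 10⁴² / 4.67 × 10⁻⁵⁵
  = 5.20 × 10⁹⁶ kg/m³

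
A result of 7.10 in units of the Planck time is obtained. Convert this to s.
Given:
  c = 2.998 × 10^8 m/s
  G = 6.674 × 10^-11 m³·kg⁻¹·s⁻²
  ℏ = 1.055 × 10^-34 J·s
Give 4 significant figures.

One Planck time: t_P = √(ℏG/c⁵) = 5.392 × 10^-44 s.
7.10 × 5.392 × 10^-44 s = 3.828 × 10^-43 s

3.828 × 10^-43 s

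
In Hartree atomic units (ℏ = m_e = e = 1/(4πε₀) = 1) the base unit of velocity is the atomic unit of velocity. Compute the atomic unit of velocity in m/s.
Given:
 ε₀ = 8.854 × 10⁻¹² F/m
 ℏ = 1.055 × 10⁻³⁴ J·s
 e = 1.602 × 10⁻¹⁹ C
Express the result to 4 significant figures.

v_au = e²/(4πε₀ℏ)
  = 2.566 × 10⁻³⁸ / 1.174 × 10⁻⁴⁴
  = 2.186 × 10⁶ m/s

2.186 × 10⁶ m/s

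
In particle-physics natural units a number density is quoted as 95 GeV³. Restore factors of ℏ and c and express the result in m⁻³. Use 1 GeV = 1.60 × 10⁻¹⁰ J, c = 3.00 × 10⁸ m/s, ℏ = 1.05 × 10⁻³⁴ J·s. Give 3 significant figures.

1.24 × 10⁴⁹ m⁻³

Number density is [L]⁻³ = [E]³/(ℏc)³.
1 GeV³ → 1/(ℏc)³ × (1 GeV in J)³ = 1.31 × 10⁴⁷ m⁻³.
Result: 95 × 1.31 × 10⁴⁷ = 1.24 × 10⁴⁹ m⁻³.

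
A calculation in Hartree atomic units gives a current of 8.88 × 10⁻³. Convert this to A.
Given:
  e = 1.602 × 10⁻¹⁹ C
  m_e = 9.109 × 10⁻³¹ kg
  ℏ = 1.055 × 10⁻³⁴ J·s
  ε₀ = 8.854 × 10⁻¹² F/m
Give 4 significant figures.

5.871 × 10⁻⁵ A

One atomic unit of electric current: I_au = e E_h/ℏ = m_e e⁵/((4πε₀)²ℏ³) = 6.612 × 10⁻³ A.
8.88 × 10⁻³ × 6.612 × 10⁻³ A = 5.871 × 10⁻⁵ A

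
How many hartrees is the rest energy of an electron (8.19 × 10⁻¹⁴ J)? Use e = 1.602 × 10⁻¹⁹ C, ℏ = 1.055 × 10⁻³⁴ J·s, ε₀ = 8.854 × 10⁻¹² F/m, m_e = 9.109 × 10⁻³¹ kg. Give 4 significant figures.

1.881 × 10⁴

hartree: E_h = m_e e⁴/(4πε₀ℏ)² = 4.354 × 10⁻¹⁸ J.
8.19 × 10⁻¹⁴ / 4.354 × 10⁻¹⁸ = 1.881 × 10⁴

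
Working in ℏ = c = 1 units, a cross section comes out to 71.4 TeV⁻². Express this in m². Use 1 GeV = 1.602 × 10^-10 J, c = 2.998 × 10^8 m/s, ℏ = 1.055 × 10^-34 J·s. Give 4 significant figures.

2.783 × 10^-36 m²

Area is [L]² = [E]⁻²·(ℏc)²; restore (ℏc)².
1 GeV⁻² → (ℏc)² × (1 GeV in J)⁻² = 3.898 × 10^-32 m².
Convert the energy scale: 71.4 TeV⁻² = 7.14 × 10^-5 GeV⁻².
Result: 7.14 × 10^-5 × 3.898 × 10^-32 = 2.783 × 10^-36 m².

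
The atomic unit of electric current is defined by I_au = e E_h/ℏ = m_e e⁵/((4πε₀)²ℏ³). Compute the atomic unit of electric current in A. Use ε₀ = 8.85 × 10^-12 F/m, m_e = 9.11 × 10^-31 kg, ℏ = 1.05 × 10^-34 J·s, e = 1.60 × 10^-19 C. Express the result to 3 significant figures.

6.67 × 10^-3 A

I_au = e E_h/ℏ = m_e e⁵/((4πε₀)²ℏ³)
E_h = 4.38 × 10^-18 J
e·E_h/ℏ = 6.67 × 10^-3 A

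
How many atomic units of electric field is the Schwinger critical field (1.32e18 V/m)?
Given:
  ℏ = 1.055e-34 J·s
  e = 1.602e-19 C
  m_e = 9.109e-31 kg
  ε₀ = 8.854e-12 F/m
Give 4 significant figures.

atomic unit of electric field: E_au = E_h/(e a₀) = m_e²e⁵/((4πε₀)³ℏ⁴) = 5.131e11 V/m.
1.32e18 / 5.131e11 = 2.573e6

2.573e6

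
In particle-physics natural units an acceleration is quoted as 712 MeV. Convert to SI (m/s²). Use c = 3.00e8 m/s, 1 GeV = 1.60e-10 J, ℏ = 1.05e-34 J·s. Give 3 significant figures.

3.25e32 m/s²

Acceleration is [L]/[T]² = c·[E]/ℏ.
1 GeV → c/ℏ × (1 GeV in J) = 4.57e32 m/s².
Convert the energy scale: 712 MeV = 0.712 GeV.
Result: 0.712 × 4.57e32 = 3.25e32 m/s².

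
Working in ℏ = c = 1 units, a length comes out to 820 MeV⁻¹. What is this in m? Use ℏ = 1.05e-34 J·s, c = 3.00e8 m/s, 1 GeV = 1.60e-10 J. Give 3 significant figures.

A length is [E]⁻¹ in ℏ=c=1; restore one factor of ℏc.
1 GeV⁻¹ → ℏc × (1 GeV in J)⁻¹ = 1.97e-16 m.
Convert the energy scale: 820 MeV⁻¹ = 8.20e5 GeV⁻¹.
Result: 8.20e5 × 1.97e-16 = 1.61e-10 m.

1.61e-10 m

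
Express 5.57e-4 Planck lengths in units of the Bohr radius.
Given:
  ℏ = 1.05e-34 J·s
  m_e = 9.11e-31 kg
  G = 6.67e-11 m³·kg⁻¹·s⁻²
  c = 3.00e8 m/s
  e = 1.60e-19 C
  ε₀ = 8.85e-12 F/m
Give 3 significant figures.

Planck length: ℓ_P = √(ℏG/c³) = 1.61e-35 m
Bohr radius: a₀ = 4πε₀ℏ²/(m_e e²) = 5.26e-11 m
5.57e-4 × 1.61e-35 / 5.26e-11 = 1.71e-28

1.71e-28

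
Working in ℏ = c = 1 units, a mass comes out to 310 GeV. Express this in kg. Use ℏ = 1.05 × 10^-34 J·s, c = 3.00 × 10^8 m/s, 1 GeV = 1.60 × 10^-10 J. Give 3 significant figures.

5.51 × 10^-25 kg

Mass is [E]/c²; divide by c².
1 GeV → 1/c² × (1 GeV in J) = 1.78 × 10^-27 kg.
Result: 310 × 1.78 × 10^-27 = 5.51 × 10^-25 kg.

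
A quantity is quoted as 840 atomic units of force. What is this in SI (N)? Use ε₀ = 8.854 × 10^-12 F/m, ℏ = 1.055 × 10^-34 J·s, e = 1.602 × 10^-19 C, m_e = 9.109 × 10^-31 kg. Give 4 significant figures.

6.905 × 10^-5 N

One atomic unit of force: F_au = E_h/a₀ = m_e²e⁶/((4πε₀)³ℏ⁴) = 8.220 × 10^-8 N.
840 × 8.220 × 10^-8 N = 6.905 × 10^-5 N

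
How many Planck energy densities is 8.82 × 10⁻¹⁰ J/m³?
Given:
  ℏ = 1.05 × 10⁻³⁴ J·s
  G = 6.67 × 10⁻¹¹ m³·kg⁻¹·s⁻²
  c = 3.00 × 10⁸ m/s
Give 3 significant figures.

1.88 × 10⁻¹²³

Planck energy density: u_P = c⁷/(ℏG²) = 4.68 × 10¹¹³ J/m³.
8.82 × 10⁻¹⁰ / 4.68 × 10¹¹³ = 1.88 × 10⁻¹²³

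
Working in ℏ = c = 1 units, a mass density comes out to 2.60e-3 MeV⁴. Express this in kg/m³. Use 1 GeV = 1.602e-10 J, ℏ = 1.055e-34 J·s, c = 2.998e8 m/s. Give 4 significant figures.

6.022e5 kg/m³

Mass density is [E]/(c²[L]³) = [E]⁴/(ℏ³c⁵).
1 GeV⁴ → 1/(ℏ³c⁵) × (1 GeV in J)⁴ = 2.316e20 kg/m³.
Convert the energy scale: 2.60e-3 MeV⁴ = 2.60e-15 GeV⁴.
Result: 2.60e-15 × 2.316e20 = 6.022e5 kg/m³.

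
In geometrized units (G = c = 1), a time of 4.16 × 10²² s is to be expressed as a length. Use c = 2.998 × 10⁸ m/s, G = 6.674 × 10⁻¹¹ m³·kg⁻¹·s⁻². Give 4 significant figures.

1.247 × 10³¹ m

Time → length via c.
4.16 × 10²² s × (c) = 1.247 × 10³¹ m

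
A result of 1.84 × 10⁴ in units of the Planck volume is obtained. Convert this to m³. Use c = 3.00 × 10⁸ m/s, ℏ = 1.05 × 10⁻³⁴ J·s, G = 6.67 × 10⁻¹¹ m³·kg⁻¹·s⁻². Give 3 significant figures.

One Planck volume: V_P = (ℏG/c³)^(3/2) = 4.18 × 10⁻¹⁰⁵ m³.
1.84 × 10⁴ × 4.18 × 10⁻¹⁰⁵ m³ = 7.69 × 10⁻¹⁰¹ m³

7.69 × 10⁻¹⁰¹ m³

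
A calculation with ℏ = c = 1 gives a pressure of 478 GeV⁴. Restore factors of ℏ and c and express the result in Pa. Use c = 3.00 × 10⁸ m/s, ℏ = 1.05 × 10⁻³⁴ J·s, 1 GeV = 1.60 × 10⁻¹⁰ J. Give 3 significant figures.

1.00 × 10⁴⁰ Pa

Pressure is [E]/[L]³ = [E]⁴/(ℏc)³.
1 GeV⁴ → 1/(ℏc)³ × (1 GeV in J)⁴ = 2.10 × 10³⁷ Pa.
Result: 478 × 2.10 × 10³⁷ = 1.00 × 10⁴⁰ Pa.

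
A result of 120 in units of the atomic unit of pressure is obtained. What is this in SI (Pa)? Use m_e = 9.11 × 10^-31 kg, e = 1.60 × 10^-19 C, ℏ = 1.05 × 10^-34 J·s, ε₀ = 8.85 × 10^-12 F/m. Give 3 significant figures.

One atomic unit of pressure: P_au = E_h/a₀³ = m_e⁴e¹⁰/((4πε₀)⁵ℏ⁸) = 3.01 × 10^13 Pa.
120 × 3.01 × 10^13 Pa = 3.62 × 10^15 Pa

3.62 × 10^15 Pa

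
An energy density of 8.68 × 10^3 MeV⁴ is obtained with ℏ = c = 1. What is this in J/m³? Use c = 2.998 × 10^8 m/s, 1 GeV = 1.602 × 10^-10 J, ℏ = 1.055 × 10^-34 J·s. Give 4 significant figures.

1.807 × 10^29 J/m³

[E]/[L]³ = [E]⁴/(ℏc)³; restore (ℏc)⁻³.
1 GeV⁴ → 1/(ℏc)³ × (1 GeV in J)⁴ = 2.082 × 10^37 J/m³.
Convert the energy scale: 8.68 × 10^3 MeV⁴ = 8.68 × 10^-9 GeV⁴.
Result: 8.68 × 10^-9 × 2.082 × 10^37 = 1.807 × 10^29 J/m³.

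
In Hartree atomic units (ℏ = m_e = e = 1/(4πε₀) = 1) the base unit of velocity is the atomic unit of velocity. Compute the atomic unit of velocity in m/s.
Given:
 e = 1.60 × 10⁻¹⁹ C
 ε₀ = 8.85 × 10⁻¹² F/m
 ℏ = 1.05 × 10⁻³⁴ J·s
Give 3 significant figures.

v_au = e²/(4πε₀ℏ)
  = 2.56 × 10⁻³⁸ / 1.17 × 10⁻⁴⁴
  = 2.19 × 10⁶ m/s

2.19 × 10⁶ m/s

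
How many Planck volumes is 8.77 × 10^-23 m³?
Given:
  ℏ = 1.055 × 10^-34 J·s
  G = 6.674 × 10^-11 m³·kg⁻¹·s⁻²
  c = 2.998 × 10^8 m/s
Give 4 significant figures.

2.076 × 10^82

Planck volume: V_P = (ℏG/c³)^(3/2) = 4.224 × 10^-105 m³.
8.77 × 10^-23 / 4.224 × 10^-105 = 2.076 × 10^82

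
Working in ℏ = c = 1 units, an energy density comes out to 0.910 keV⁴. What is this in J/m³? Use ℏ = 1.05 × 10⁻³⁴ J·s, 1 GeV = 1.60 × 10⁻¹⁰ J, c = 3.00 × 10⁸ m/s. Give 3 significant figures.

[E]/[L]³ = [E]⁴/(ℏc)³; restore (ℏc)⁻³.
1 GeV⁴ → 1/(ℏc)³ × (1 GeV in J)⁴ = 2.10 × 10³⁷ J/m³.
Convert the energy scale: 0.910 keV⁴ = 9.10 × 10⁻²⁵ GeV⁴.
Result: 9.10 × 10⁻²⁵ × 2.10 × 10³⁷ = 1.91 × 10¹³ J/m³.

1.91 × 10¹³ J/m³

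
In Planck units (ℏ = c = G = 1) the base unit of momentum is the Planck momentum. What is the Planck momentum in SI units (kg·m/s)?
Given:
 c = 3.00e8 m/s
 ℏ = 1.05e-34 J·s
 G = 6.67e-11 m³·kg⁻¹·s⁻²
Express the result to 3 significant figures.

p_P = √(ℏc³/G)
  = √(42.5)
  = 6.52 kg·m/s

6.52 kg·m/s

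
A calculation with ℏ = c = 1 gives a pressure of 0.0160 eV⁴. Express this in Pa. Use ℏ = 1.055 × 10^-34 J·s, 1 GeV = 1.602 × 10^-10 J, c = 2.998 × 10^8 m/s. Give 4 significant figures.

0.3331 Pa

Pressure is [E]/[L]³ = [E]⁴/(ℏc)³.
1 GeV⁴ → 1/(ℏc)³ × (1 GeV in J)⁴ = 2.082 × 10^37 Pa.
Convert the energy scale: 0.0160 eV⁴ = 1.60 × 10^-38 GeV⁴.
Result: 1.60 × 10^-38 × 2.082 × 10^37 = 0.3331 Pa.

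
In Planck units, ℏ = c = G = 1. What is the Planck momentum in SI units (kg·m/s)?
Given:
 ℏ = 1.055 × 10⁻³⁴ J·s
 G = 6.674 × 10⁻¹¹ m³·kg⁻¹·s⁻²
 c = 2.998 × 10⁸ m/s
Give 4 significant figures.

From ℏ = c = G = 1 the momentum scale is p_P = √(ℏc³/G).
  = √(42.60)
  = 6.527 kg·m/s

6.527 kg·m/s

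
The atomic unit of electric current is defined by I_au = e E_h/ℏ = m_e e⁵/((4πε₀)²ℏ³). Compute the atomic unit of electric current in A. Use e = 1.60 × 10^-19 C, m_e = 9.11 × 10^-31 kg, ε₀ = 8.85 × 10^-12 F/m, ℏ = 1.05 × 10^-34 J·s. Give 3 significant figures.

6.67 × 10^-3 A

I_au = e E_h/ℏ = m_e e⁵/((4πε₀)²ℏ³)
E_h = 4.38 × 10^-18 J
e·E_h/ℏ = 6.67 × 10^-3 A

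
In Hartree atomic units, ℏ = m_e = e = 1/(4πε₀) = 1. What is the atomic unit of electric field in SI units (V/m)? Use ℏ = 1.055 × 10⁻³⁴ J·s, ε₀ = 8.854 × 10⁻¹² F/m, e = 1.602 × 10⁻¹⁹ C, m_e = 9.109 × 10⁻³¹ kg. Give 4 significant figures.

5.131 × 10¹¹ V/m

The unique combination of the constants set to 1 with dimensions of electric field is E_au = E_h/(e a₀) = m_e²e⁵/((4πε₀)³ℏ⁴).
E_h = 4.354 × 10⁻¹⁸ J
a₀ = 5.297 × 10⁻¹¹ m
E_h/(e·a₀) = 5.131 × 10¹¹ V/m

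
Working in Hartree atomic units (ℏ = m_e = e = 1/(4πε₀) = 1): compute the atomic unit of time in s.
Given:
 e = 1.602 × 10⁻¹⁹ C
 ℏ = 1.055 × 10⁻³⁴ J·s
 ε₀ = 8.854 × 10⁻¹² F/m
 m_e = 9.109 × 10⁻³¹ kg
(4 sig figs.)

The unique combination of the constants set to 1 with dimensions of time is τ_au = (4πε₀)²ℏ³/(m_e e⁴).
E_h = 4.354 × 10⁻¹⁸ J
ℏ/E_h = 2.423 × 10⁻¹⁷ s

2.423 × 10⁻¹⁷ s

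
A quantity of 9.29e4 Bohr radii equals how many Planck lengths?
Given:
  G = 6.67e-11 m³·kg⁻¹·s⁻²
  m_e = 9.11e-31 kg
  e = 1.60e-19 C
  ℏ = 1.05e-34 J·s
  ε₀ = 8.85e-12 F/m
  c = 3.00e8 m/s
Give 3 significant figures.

3.03e29

Bohr radius: a₀ = 4πε₀ℏ²/(m_e e²) = 5.26e-11 m
Planck length: ℓ_P = √(ℏG/c³) = 1.61e-35 m
9.29e4 × 5.26e-11 / 1.61e-35 = 3.03e29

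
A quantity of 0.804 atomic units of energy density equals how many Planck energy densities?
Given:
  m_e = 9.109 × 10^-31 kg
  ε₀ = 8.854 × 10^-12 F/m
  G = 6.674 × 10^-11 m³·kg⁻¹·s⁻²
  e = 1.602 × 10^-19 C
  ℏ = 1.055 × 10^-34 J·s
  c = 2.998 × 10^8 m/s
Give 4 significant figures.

5.084 × 10^-101

atomic unit of energy density: u_au = E_h/a₀³ = m_e⁴e¹⁰/((4πε₀)⁵ℏ⁸) = 2.929 × 10^13 J/m³
Planck energy density: u_P = c⁷/(ℏG²) = 4.632 × 10^113 J/m³
0.804 × 2.929 × 10^13 / 4.632 × 10^113 = 5.084 × 10^-101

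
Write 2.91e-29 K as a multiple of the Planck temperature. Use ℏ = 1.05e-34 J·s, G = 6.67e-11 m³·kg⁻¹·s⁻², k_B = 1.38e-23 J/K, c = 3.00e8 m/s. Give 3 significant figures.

2.05e-61

Planck temperature: T_P = √(ℏc⁵/G) / k_B = 1.42e32 K.
2.91e-29 / 1.42e32 = 2.05e-61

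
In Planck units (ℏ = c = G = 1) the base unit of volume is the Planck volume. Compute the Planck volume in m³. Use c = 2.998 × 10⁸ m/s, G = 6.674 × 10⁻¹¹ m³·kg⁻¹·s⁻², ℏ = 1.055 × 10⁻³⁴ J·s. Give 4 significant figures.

4.224 × 10⁻¹⁰⁵ m³

V_P = (ℏG/c³)^(3/2)
  = √(1.784 × 10⁻²⁰⁹)
  = 4.224 × 10⁻¹⁰⁵ m³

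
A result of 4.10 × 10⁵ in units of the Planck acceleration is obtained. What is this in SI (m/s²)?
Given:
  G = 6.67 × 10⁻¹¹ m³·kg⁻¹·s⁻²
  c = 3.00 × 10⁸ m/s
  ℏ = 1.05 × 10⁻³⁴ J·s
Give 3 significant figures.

2.29 × 10⁵⁷ m/s²

One Planck acceleration: a_P = √(c⁷/(ℏG)) = 5.59 × 10⁵¹ m/s².
4.10 × 10⁵ × 5.59 × 10⁵¹ m/s² = 2.29 × 10⁵⁷ m/s²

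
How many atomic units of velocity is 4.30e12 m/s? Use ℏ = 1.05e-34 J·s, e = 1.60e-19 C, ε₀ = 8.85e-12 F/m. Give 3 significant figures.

1.96e6

atomic unit of velocity: v_au = e²/(4πε₀ℏ) = 2.19e6 m/s.
4.30e12 / 2.19e6 = 1.96e6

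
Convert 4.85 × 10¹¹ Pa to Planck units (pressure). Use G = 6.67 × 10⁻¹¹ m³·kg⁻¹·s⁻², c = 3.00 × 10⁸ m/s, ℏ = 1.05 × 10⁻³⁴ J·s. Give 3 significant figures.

Planck pressure: p_P = c⁷/(ℏG²) = 4.68 × 10¹¹³ Pa.
4.85 × 10¹¹ / 4.68 × 10¹¹³ = 1.04 × 10⁻¹⁰²

1.04 × 10⁻¹⁰²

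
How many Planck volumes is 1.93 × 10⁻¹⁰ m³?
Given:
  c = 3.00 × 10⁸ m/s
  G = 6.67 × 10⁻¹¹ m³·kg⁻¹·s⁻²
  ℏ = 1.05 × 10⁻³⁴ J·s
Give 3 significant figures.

Planck volume: V_P = (ℏG/c³)^(3/2) = 4.18 × 10⁻¹⁰⁵ m³.
1.93 × 10⁻¹⁰ / 4.18 × 10⁻¹⁰⁵ = 4.62 × 10⁹⁴

4.62 × 10⁹⁴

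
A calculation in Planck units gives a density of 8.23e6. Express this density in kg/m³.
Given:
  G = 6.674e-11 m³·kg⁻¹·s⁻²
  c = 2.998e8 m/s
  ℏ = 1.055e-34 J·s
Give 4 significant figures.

One Planck density: ρ_P = c⁵/(ℏG²) = 5.154e96 kg/m³.
8.23e6 × 5.154e96 kg/m³ = 4.242e103 kg/m³

4.242e103 kg/m³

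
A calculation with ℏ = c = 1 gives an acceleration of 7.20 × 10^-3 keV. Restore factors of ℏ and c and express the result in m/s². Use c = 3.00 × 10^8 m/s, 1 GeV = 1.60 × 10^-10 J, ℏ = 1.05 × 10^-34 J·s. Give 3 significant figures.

Acceleration is [L]/[T]² = c·[E]/ℏ.
1 GeV → c/ℏ × (1 GeV in J) = 4.57 × 10^32 m/s².
Convert the energy scale: 7.20 × 10^-3 keV = 7.20 × 10^-9 GeV.
Result: 7.20 × 10^-9 × 4.57 × 10^32 = 3.29 × 10^24 m/s².

3.29 × 10^24 m/s²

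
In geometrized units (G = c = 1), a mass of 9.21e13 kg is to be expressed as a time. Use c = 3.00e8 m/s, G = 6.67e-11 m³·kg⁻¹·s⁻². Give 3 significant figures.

2.28e-22 s

Mass → time via G/c³.
9.21e13 kg × (G/c³) = 2.28e-22 s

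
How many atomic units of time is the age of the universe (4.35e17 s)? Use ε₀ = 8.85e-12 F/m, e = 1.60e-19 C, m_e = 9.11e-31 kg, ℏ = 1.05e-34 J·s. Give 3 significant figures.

atomic unit of time: τ_au = (4πε₀)²ℏ³/(m_e e⁴) = 2.40e-17 s.
4.35e17 / 2.40e-17 = 1.81e34

1.81e34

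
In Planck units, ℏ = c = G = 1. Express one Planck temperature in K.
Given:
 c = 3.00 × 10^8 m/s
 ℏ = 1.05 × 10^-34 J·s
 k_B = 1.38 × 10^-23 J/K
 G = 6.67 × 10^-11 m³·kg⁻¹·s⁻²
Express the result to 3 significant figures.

1.42 × 10^32 K

The unique combination of the constants set to 1 with dimensions of temperature is T_P = √(ℏc⁵/G) / k_B.
  = √(3.83 × 10^18) × 7.25 × 10^22
  = 1.42 × 10^32 K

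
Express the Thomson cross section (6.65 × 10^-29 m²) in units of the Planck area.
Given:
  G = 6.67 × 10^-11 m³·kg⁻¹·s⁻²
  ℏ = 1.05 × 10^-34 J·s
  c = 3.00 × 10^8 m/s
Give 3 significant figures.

Planck area: A_P = ℏG/c³ = 2.59 × 10^-70 m².
6.65 × 10^-29 / 2.59 × 10^-70 = 2.56 × 10^41

2.56 × 10^41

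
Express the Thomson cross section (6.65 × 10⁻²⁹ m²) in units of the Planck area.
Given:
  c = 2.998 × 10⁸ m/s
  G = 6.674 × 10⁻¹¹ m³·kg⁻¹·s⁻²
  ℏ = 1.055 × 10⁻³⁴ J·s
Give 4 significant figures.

Planck area: A_P = ℏG/c³ = 2.613 × 10⁻⁷⁰ m².
6.65 × 10⁻²⁹ / 2.613 × 10⁻⁷⁰ = 2.545 × 10⁴¹

2.545 × 10⁴¹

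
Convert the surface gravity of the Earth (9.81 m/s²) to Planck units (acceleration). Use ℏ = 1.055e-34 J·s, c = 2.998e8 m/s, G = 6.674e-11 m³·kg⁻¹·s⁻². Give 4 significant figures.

Planck acceleration: a_P = √(c⁷/(ℏG)) = 5.560e51 m/s².
9.81 / 5.560e51 = 1.764e-51

1.764e-51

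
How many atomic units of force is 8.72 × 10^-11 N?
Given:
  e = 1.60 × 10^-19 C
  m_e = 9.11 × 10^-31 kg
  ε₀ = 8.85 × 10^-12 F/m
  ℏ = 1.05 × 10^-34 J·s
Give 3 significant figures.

atomic unit of force: F_au = E_h/a₀ = m_e²e⁶/((4πε₀)³ℏ⁴) = 8.33 × 10^-8 N.
8.72 × 10^-11 / 8.33 × 10^-8 = 1.05 × 10^-3

1.05 × 10^-3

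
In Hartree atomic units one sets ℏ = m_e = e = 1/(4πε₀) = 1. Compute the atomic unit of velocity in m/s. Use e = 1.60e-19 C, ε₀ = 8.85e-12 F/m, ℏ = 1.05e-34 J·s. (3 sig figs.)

2.19e6 m/s

v_au = e²/(4πε₀ℏ)
  = 2.56e-38 / 1.17e-44
  = 2.19e6 m/s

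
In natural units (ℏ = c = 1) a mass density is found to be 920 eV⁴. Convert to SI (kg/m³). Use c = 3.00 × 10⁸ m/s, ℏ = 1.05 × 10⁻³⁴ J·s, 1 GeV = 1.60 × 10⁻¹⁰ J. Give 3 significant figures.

2.14 × 10⁻¹³ kg/m³

Mass density is [E]/(c²[L]³) = [E]⁴/(ℏ³c⁵).
1 GeV⁴ → 1/(ℏ³c⁵) × (1 GeV in J)⁴ = 2.33 × 10²⁰ kg/m³.
Convert the energy scale: 920 eV⁴ = 9.20 × 10⁻³⁴ GeV⁴.
Result: 9.20 × 10⁻³⁴ × 2.33 × 10²⁰ = 2.14 × 10⁻¹³ kg/m³.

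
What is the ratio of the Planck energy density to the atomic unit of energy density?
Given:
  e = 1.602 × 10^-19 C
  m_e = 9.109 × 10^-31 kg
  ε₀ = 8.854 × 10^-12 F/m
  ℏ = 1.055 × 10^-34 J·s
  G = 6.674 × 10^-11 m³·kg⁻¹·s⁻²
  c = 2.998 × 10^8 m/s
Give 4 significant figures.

Planck energy density: u_P = c⁷/(ℏG²) = 4.632 × 10^113 J/m³
atomic unit of energy density: u_au = E_h/a₀³ = m_e⁴e¹⁰/((4πε₀)⁵ℏ⁸) = 2.929 × 10^13 J/m³
ratio = 4.632 × 10^113 / 2.929 × 10^13 = 1.581 × 10^100

1.581 × 10^100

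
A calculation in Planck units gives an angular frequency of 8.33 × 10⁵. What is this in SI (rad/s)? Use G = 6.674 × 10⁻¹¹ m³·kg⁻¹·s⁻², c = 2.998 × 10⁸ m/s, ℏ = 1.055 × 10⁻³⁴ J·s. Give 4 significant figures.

One Planck angular frequency: ω_P = √(c⁵/(ℏG)) = 1.855 × 10⁴³ rad/s.
8.33 × 10⁵ × 1.855 × 10⁴³ rad/s = 1.545 × 10⁴⁹ rad/s

1.545 × 10⁴⁹ rad/s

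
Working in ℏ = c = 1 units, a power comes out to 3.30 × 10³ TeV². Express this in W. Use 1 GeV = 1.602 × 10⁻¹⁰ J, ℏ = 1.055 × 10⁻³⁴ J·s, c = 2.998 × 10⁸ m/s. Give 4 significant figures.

Power is [E]/[T] = [E]²/ℏ.
1 GeV² → 1/ℏ × (1 GeV in J)² = 2.433 × 10¹⁴ W.
Convert the energy scale: 3.30 × 10³ TeV² = 3.30 × 10⁹ GeV².
Result: 3.30 × 10⁹ × 2.433 × 10¹⁴ = 8.028 × 10²³ W.

8.028 × 10²³ W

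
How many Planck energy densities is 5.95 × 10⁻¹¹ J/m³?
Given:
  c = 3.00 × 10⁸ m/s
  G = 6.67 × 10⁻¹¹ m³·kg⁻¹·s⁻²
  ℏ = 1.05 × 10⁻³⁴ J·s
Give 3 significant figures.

1.27 × 10⁻¹²⁴

Planck energy density: u_P = c⁷/(ℏG²) = 4.68 × 10¹¹³ J/m³.
5.95 × 10⁻¹¹ / 4.68 × 10¹¹³ = 1.27 × 10⁻¹²⁴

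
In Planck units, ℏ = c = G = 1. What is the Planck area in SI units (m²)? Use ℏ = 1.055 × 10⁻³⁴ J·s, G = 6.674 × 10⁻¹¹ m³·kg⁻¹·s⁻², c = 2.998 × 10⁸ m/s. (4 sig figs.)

2.613 × 10⁻⁷⁰ m²

Dimensional analysis gives A_P = ℏG/c³.
  = 7.041 × 10⁻⁴⁵ / 2.695 × 10²⁵
  = 2.613 × 10⁻⁷⁰ m²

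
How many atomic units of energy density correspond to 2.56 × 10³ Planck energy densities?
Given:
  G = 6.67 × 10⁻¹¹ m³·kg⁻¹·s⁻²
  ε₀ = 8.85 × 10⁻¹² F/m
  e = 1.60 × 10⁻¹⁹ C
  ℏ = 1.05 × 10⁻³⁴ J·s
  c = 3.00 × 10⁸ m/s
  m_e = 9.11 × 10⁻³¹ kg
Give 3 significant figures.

3.98 × 10¹⁰³

Planck energy density: u_P = c⁷/(ℏG²) = 4.68 × 10¹¹³ J/m³
atomic unit of energy density: u_au = E_h/a₀³ = m_e⁴e¹⁰/((4πε₀)⁵ℏ⁸) = 3.01 × 10¹³ J/m³
2.56 × 10³ × 4.68 × 10¹¹³ / 3.01 × 10¹³ = 3.98 × 10¹⁰³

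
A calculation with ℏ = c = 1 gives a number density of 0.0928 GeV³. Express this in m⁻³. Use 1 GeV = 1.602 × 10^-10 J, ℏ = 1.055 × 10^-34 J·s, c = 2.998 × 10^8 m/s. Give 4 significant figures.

Number density is [L]⁻³ = [E]³/(ℏc)³.
1 GeV³ → 1/(ℏc)³ × (1 GeV in J)³ = 1.299 × 10^47 m⁻³.
Result: 0.0928 × 1.299 × 10^47 = 1.206 × 10^46 m⁻³.

1.206 × 10^46 m⁻³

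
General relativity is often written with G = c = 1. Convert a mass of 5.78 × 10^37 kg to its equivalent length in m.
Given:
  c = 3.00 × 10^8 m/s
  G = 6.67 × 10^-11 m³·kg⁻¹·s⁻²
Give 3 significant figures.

4.28 × 10^10 m

In G = c = 1 units mass has dimensions of length; the conversion factor is G/c².
5.78 × 10^37 kg × (G/c²) = 4.28 × 10^10 m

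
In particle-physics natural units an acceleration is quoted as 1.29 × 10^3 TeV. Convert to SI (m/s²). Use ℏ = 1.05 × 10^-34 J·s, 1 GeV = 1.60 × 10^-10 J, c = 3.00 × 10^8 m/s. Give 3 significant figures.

5.90 × 10^38 m/s²

Acceleration is [L]/[T]² = c·[E]/ℏ.
1 GeV → c/ℏ × (1 GeV in J) = 4.57 × 10^32 m/s².
Convert the energy scale: 1.29 × 10^3 TeV = 1.29 × 10^6 GeV.
Result: 1.29 × 10^6 × 4.57 × 10^32 = 5.90 × 10^38 m/s².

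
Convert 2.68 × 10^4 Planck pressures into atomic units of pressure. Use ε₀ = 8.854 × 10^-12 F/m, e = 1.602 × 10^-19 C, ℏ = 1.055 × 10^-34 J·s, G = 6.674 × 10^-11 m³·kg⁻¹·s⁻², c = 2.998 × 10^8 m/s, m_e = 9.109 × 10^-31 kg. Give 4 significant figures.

4.238 × 10^104

Planck pressure: p_P = c⁷/(ℏG²) = 4.632 × 10^113 Pa
atomic unit of pressure: P_au = E_h/a₀³ = m_e⁴e¹⁰/((4πε₀)⁵ℏ⁸) = 2.929 × 10^13 Pa
2.68 × 10^4 × 4.632 × 10^113 / 2.929 × 10^13 = 4.238 × 10^104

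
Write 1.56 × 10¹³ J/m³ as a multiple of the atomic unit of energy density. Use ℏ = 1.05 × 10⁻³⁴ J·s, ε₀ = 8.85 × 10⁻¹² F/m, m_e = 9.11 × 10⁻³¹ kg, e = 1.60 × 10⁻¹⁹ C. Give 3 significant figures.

atomic unit of energy density: u_au = E_h/a₀³ = m_e⁴e¹⁰/((4πε₀)⁵ℏ⁸) = 3.01 × 10¹³ J/m³.
1.56 × 10¹³ / 3.01 × 10¹³ = 0.518

0.518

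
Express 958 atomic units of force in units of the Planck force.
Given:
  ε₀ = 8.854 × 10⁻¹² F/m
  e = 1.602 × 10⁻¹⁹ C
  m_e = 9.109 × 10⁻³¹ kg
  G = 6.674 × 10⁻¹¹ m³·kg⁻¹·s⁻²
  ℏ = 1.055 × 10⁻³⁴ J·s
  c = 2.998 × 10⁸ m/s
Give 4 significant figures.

6.506 × 10⁻⁴⁹

atomic unit of force: F_au = E_h/a₀ = m_e²e⁶/((4πε₀)³ℏ⁴) = 8.220 × 10⁻⁸ N
Planck force: F_P = c⁴/G = 1.210 × 10⁴⁴ N
958 × 8.220 × 10⁻⁸ / 1.210 × 10⁴⁴ = 6.506 × 10⁻⁴⁹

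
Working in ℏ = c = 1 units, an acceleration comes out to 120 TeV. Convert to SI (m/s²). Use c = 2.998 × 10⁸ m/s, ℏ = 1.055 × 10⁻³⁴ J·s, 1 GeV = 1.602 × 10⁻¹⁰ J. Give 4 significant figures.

5.463 × 10³⁷ m/s²

Acceleration is [L]/[T]² = c·[E]/ℏ.
1 GeV → c/ℏ × (1 GeV in J) = 4.552 × 10³² m/s².
Convert the energy scale: 120 TeV = 1.20 × 10⁵ GeV.
Result: 1.20 × 10⁵ × 4.552 × 10³² = 5.463 × 10³⁷ m/s².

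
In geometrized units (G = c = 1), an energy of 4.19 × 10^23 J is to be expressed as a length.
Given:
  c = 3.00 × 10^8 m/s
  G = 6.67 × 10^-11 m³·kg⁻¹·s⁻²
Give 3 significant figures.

Energy → length via G/c⁴.
4.19 × 10^23 J × (G/c⁴) = 3.45 × 10^-21 m

3.45 × 10^-21 m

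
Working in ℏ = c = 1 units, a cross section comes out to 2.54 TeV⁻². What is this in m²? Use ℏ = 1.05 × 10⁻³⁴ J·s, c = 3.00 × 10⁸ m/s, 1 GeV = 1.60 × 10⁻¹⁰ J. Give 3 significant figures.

Area is [L]² = [E]⁻²·(ℏc)²; restore (ℏc)².
1 GeV⁻² → (ℏc)² × (1 GeV in J)⁻² = 3.88 × 10⁻³² m².
Convert the energy scale: 2.54 TeV⁻² = 2.54 × 10⁻⁶ GeV⁻².
Result: 2.54 × 10⁻⁶ × 3.88 × 10⁻³² = 9.84 × 10⁻³⁸ m².

9.84 × 10⁻³⁸ m²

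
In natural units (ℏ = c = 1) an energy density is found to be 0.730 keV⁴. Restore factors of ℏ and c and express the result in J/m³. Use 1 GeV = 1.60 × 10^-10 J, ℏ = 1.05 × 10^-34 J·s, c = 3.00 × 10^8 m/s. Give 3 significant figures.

[E]/[L]³ = [E]⁴/(ℏc)³; restore (ℏc)⁻³.
1 GeV⁴ → 1/(ℏc)³ × (1 GeV in J)⁴ = 2.10 × 10^37 J/m³.
Convert the energy scale: 0.730 keV⁴ = 7.30 × 10^-25 GeV⁴.
Result: 7.30 × 10^-25 × 2.10 × 10^37 = 1.53 × 10^13 J/m³.

1.53 × 10^13 J/m³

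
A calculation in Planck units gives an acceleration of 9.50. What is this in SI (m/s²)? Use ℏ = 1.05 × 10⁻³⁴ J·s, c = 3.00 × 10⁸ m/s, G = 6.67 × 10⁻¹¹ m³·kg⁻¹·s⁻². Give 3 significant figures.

One Planck acceleration: a_P = √(c⁷/(ℏG)) = 5.59 × 10⁵¹ m/s².
9.50 × 5.59 × 10⁵¹ m/s² = 5.31 × 10⁵² m/s²

5.31 × 10⁵² m/s²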